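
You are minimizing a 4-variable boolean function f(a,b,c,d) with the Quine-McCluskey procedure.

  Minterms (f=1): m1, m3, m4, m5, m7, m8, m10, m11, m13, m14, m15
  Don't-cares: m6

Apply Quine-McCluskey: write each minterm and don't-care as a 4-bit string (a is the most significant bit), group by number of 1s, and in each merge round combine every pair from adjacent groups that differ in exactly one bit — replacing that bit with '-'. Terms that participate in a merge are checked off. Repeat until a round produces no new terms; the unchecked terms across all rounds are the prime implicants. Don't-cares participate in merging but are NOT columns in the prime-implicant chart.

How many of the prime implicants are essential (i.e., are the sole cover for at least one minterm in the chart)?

4

size-2^0 implicants → 0001(✓)  0011(✓)  0100(✓)  0101(✓)  0110(✓)  0111(✓)  1000(✓)  1010(✓)  1011(✓)  1101(✓)  1110(✓)  1111(✓)
size-2^1 implicants → -011(✓)  -101(✓)  -110(✓)  -111(✓)  0-01(✓)  0-11(✓)  00-1(✓)  01-0(✓)  01-1(✓)  010-(✓)  011-(✓)  1-10(✓)  1-11(✓)  10-0  101-(✓)  11-1(✓)  111-(✓)
size-2^2 implicants → --11  -1-1  -11-  0--1  01--  1-1-
Unchecked terms (primes): --11, -1-1, -11-, 0--1, 01--, 1-1-, 10-0
Minterm coverage:
  m1 ⊆ 0--1 [E]
  m3 ⊆ --11,0--1
  m4 ⊆ 01-- [E]
  m5 ⊆ -1-1,0--1,01--
  m7 ⊆ --11,-1-1,-11-,0--1,01--
  m8 ⊆ 10-0 [E]
  m10 ⊆ 1-1-,10-0
  m11 ⊆ --11,1-1-
  m13 ⊆ -1-1 [E]
  m14 ⊆ -11-,1-1-
  m15 ⊆ --11,-1-1,-11-,1-1-
E = {-1-1, 0--1, 01--, 10-0}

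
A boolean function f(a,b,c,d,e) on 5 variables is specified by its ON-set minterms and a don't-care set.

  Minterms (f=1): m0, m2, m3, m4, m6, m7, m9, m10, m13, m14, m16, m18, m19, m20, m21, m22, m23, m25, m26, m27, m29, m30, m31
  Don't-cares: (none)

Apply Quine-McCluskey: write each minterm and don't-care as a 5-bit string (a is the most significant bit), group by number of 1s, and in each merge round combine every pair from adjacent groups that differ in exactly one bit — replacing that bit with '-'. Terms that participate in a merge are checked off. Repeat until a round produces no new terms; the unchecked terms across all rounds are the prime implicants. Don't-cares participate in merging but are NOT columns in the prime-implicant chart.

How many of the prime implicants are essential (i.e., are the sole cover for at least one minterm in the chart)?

4

size-2^0 implicants → 00000(✓)  00010(✓)  00011(✓)  00100(✓)  00110(✓)  00111(✓)  01001(✓)  01010(✓)  01101(✓)  01110(✓)  10000(✓)  10010(✓)  10011(✓)  10100(✓)  10101(✓)  10110(✓)  10111(✓)  11001(✓)  11010(✓)  11011(✓)  11101(✓)  11110(✓)  11111(✓)
size-2^1 implicants → -0000(✓)  -0010(✓)  -0011(✓)  -0100(✓)  -0110(✓)  -0111(✓)  -1001(✓)  -1010(✓)  -1101(✓)  -1110(✓)  0-010(✓)  0-110(✓)  00-00(✓)  00-10(✓)  00-11(✓)  000-0(✓)  0001-(✓)  001-0(✓)  0011-(✓)  01-01(✓)  01-10(✓)  1-010(✓)  1-011(✓)  1-101(✓)  1-110(✓)  1-111(✓)  10-00(✓)  10-10(✓)  10-11(✓)  100-0(✓)  1001-(✓)  101-0(✓)  101-1(✓)  1010-(✓)  1011-(✓)  11-01(✓)  11-10(✓)  11-11(✓)  110-1(✓)  1101-(✓)  111-1(✓)  1111-(✓)
size-2^2 implicants → --010(✓)  --110(✓)  -0-00(✓)  -0-10(✓)  -0-11(✓)  -00-0(✓)  -001-(✓)  -01-0(✓)  -011-(✓)  -1-01  -1-10(✓)  0--10(✓)  00--0(✓)  00-1-(✓)  1--10(✓)  1--11(✓)  1-01-(✓)  1-1-1  1-11-(✓)  10--0(✓)  10-1-(✓)  101--  11--1  11-1-(✓)
size-2^3 implicants → ---10  -0--0  -0-1-  1--1-
Unchecked terms (primes): ---10, -0--0, -0-1-, -1-01, 1--1-, 1-1-1, 101--, 11--1
Minterm coverage:
  m0 ⊆ -0--0 [E]
  m2 ⊆ ---10,-0--0,-0-1-
  m3 ⊆ -0-1- [E]
  m4 ⊆ -0--0 [E]
  m6 ⊆ ---10,-0--0,-0-1-
  m7 ⊆ -0-1- [E]
  m9 ⊆ -1-01 [E]
  m10 ⊆ ---10 [E]
  m13 ⊆ -1-01 [E]
  m14 ⊆ ---10 [E]
  m16 ⊆ -0--0 [E]
  m18 ⊆ ---10,-0--0,-0-1-,1--1-
  m19 ⊆ -0-1-,1--1-
  m20 ⊆ -0--0,101--
  m21 ⊆ 1-1-1,101--
  m22 ⊆ ---10,-0--0,-0-1-,1--1-,101--
  m23 ⊆ -0-1-,1--1-,1-1-1,101--
  m25 ⊆ -1-01,11--1
  m26 ⊆ ---10,1--1-
  m27 ⊆ 1--1-,11--1
  m29 ⊆ -1-01,1-1-1,11--1
  m30 ⊆ ---10,1--1-
  m31 ⊆ 1--1-,1-1-1,11--1
E = {---10, -0--0, -0-1-, -1-01}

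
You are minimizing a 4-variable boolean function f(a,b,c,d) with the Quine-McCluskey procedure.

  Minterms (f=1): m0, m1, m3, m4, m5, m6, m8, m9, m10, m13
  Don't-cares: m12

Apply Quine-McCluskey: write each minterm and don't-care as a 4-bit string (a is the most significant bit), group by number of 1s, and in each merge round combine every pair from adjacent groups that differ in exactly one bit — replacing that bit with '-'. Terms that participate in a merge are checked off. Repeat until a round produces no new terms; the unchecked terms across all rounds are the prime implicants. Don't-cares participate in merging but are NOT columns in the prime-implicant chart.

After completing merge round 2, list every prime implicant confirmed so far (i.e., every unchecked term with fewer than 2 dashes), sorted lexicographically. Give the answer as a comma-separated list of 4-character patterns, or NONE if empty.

Round 0: 0000✓ 0001✓ 0011✓ 0100✓ 0101✓ 0110✓ 1000✓ 1001✓ 1010✓ 1100✓ 1101✓
Round 1: -000✓ -001✓ -100✓ -101✓ 0-00✓ 0-01✓ 00-1 000-✓ 01-0 010-✓ 1-00✓ 1-01✓ 10-0 100-✓ 110-✓
Round 2: --00✓ --01✓ -00-✓ -10-✓ 0-0-✓ 1-0-✓
Round 3: --0-
PIs = {--0-, 00-1, 01-0, 10-0}

00-1, 01-0, 10-0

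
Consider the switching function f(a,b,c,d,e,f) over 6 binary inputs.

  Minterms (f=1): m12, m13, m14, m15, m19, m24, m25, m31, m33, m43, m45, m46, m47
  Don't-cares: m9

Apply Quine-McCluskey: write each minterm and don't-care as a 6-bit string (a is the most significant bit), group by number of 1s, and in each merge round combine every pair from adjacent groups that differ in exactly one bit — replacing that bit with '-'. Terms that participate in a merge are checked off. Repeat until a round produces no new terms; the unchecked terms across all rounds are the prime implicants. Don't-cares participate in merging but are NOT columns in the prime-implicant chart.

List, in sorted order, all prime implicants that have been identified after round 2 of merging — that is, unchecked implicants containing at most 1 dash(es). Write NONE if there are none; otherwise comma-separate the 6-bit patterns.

0-1001, 0-1111, 001-01, 010011, 01100-, 100001, 101-11

size-2^0 implicants → 001001(✓)  001100(✓)  001101(✓)  001110(✓)  001111(✓)  010011  011000(✓)  011001(✓)  011111(✓)  100001  101011(✓)  101101(✓)  101110(✓)  101111(✓)
size-2^1 implicants → -01101(✓)  -01110(✓)  -01111(✓)  0-1001  0-1111  001-01  0011-0(✓)  0011-1(✓)  00110-(✓)  00111-(✓)  01100-  101-11  1011-1(✓)  10111-(✓)
size-2^2 implicants → -011-1  -0111-  0011--
Unchecked terms (primes): -011-1, -0111-, 0-1001, 0-1111, 001-01, 0011--, 010011, 01100-, 100001, 101-11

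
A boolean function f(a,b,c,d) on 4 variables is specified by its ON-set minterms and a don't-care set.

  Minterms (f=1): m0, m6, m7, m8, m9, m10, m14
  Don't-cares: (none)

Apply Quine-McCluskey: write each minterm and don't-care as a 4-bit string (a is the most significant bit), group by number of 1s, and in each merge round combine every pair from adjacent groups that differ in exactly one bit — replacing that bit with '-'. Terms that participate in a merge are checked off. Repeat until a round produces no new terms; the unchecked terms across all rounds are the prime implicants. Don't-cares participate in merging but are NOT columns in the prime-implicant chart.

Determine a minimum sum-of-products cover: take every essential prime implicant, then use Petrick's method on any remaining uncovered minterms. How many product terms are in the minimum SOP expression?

Round 0: 0000✓ 0110✓ 0111✓ 1000✓ 1001✓ 1010✓ 1110✓
Round 1: -000 -110 011- 1-10 10-0 100-
PIs = {-000, -110, 011-, 1-10, 10-0, 100-}
Coverage chart:
  m0: -000 ←essential
  m6: -110,011-
  m7: 011- ←essential
  m8: -000,10-0,100-
  m9: 100- ←essential
  m10: 1-10,10-0
  m14: -110,1-10
Essential: -000, 011-, 100-
Petrick residual → 1-10
Min cover (4 terms): b'c'd' + a'bc + acd' + ab'c'

4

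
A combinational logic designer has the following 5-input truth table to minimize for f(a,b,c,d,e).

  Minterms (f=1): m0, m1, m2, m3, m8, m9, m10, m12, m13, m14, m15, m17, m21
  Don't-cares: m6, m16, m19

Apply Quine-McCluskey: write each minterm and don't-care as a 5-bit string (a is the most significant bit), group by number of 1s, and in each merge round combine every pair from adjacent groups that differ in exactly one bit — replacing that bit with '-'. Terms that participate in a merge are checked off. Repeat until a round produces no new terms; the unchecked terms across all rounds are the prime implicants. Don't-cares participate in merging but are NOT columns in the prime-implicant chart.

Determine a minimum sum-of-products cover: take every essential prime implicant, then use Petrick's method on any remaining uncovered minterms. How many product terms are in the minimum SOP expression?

Round 0: 00000✓ 00001✓ 00010✓ 00011✓ 00110✓ 01000✓ 01001✓ 01010✓ 01100✓ 01101✓ 01110✓ 01111✓ 10000✓ 10001✓ 10011✓ 10101✓
Round 1: -0000✓ -0001✓ -0011✓ 0-000✓ 0-001✓ 0-010✓ 0-110✓ 00-10✓ 000-0✓ 000-1✓ 0000-✓ 0001-✓ 01-00✓ 01-01✓ 01-10✓ 010-0✓ 0100-✓ 011-0✓ 011-1✓ 0110-✓ 0111-✓ 10-01 100-1✓ 1000-✓
Round 2: -00-1 -000- 0--10 0-0-0 0-00- 000-- 01--0 01-0- 011--
PIs = {-00-1, -000-, 0--10, 0-0-0, 0-00-, 000--, 01--0, 01-0-, 011--, 10-01}
Coverage chart:
  m0: -000-,0-0-0,0-00-,000--
  m1: -00-1,-000-,0-00-,000--
  m2: 0--10,0-0-0,000--
  m3: -00-1,000--
  m8: 0-0-0,0-00-,01--0,01-0-
  m9: 0-00-,01-0-
  m10: 0--10,0-0-0,01--0
  m12: 01--0,01-0-,011--
  m13: 01-0-,011--
  m14: 0--10,01--0,011--
  m15: 011-- ←essential
  m17: -00-1,-000-,10-01
  m21: 10-01 ←essential
Essential: 011--, 10-01
Petrick residual → -00-1, 0--10, 0-00-
Min cover (5 terms): b'c'e + a'de' + a'c'd' + a'bc + ab'd'e

5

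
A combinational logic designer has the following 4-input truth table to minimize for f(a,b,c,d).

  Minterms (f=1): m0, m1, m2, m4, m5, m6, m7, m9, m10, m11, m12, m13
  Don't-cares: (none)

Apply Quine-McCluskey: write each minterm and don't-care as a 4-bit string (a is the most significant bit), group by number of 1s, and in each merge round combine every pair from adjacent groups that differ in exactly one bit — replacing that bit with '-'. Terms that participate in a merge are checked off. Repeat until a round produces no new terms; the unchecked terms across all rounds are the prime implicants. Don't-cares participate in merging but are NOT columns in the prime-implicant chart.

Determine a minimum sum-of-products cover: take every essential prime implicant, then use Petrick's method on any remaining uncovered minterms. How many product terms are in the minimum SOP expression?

5

size-2^0 implicants → 0000(✓)  0001(✓)  0010(✓)  0100(✓)  0101(✓)  0110(✓)  0111(✓)  1001(✓)  1010(✓)  1011(✓)  1100(✓)  1101(✓)
size-2^1 implicants → -001(✓)  -010  -100(✓)  -101(✓)  0-00(✓)  0-01(✓)  0-10(✓)  00-0(✓)  000-(✓)  01-0(✓)  01-1(✓)  010-(✓)  011-(✓)  1-01(✓)  10-1  101-  110-(✓)
size-2^2 implicants → --01  -10-  0--0  0-0-  01--
Unchecked terms (primes): --01, -010, -10-, 0--0, 0-0-, 01--, 10-1, 101-
Minterm coverage:
  m0 ⊆ 0--0,0-0-
  m1 ⊆ --01,0-0-
  m2 ⊆ -010,0--0
  m4 ⊆ -10-,0--0,0-0-,01--
  m5 ⊆ --01,-10-,0-0-,01--
  m6 ⊆ 0--0,01--
  m7 ⊆ 01-- [E]
  m9 ⊆ --01,10-1
  m10 ⊆ -010,101-
  m11 ⊆ 10-1,101-
  m12 ⊆ -10- [E]
  m13 ⊆ --01,-10-
E = {-10-, 01--}
Petrick residual → --01, 0--0, 101-
Cover = c'd + bc' + a'd' + a'b + ab'c  |cover|=5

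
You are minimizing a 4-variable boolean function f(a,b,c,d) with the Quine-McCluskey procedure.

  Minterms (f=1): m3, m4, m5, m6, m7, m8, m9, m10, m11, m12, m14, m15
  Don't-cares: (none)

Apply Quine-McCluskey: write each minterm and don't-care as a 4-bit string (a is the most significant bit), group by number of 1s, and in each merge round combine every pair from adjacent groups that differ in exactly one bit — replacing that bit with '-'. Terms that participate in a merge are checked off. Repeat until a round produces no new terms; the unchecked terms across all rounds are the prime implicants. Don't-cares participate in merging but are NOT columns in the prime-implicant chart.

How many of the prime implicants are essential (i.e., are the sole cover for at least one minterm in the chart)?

3

[col 0] 0011*, 0100*, 0101*, 0110*, 0111*, 1000*, 1001*, 1010*, 1011*, 1100*, 1110*, 1111*
[col 1] -011*, -100*, -110*, -111*, 0-11*, 01-0*, 01-1*, 010-*, 011-*, 1-00*, 1-10*, 1-11*, 10-0*, 10-1*, 100-*, 101-*, 11-0*, 111-*
[col 2] --11, -1-0, -11-, 01--, 1--0, 1-1-, 10--
Prime implicants: --11, -1-0, -11-, 01--, 1--0, 1-1-, 10--
PI chart (minterm → PIs covering it):
  3 | --11  (sole → essential)
  4 | -1-0,01--
  5 | 01--  (sole → essential)
  6 | -1-0,-11-,01--
  7 | --11,-11-,01--
  8 | 1--0,10--
  9 | 10--  (sole → essential)
  10 | 1--0,1-1-,10--
  11 | --11,1-1-,10--
  12 | -1-0,1--0
  14 | -1-0,-11-,1--0,1-1-
  15 | --11,-11-,1-1-
Essential prime implicants: --11, 01--, 10--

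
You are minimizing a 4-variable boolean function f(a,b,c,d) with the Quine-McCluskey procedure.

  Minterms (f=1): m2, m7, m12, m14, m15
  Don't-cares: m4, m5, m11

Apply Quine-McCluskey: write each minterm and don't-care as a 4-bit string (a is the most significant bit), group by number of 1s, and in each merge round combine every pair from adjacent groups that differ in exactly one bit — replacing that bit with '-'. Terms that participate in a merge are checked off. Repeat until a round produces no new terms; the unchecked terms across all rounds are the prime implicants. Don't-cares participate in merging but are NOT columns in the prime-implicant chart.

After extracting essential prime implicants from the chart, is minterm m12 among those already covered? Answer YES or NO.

NO

Round 0: 0010 0100✓ 0101✓ 0111✓ 1011✓ 1100✓ 1110✓ 1111✓
Round 1: -100 -111 01-1 010- 1-11 11-0 111-
PIs = {-100, -111, 0010, 01-1, 010-, 1-11, 11-0, 111-}
Coverage chart:
  m2: 0010 ←essential
  m7: -111,01-1
  m12: -100,11-0
  m14: 11-0,111-
  m15: -111,1-11,111-
Essential: 0010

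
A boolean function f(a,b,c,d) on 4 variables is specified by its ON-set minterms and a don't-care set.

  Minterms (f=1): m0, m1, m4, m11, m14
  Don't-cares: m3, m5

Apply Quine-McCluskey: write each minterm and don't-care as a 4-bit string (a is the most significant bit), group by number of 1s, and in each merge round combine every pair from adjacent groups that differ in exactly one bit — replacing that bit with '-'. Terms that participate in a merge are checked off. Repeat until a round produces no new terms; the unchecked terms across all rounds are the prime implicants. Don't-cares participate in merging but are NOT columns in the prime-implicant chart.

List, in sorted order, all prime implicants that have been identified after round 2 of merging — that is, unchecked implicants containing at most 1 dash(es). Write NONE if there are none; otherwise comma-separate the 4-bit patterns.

Round 0: 0000✓ 0001✓ 0011✓ 0100✓ 0101✓ 1011✓ 1110
Round 1: -011 0-00✓ 0-01✓ 00-1 000-✓ 010-✓
Round 2: 0-0-
PIs = {-011, 0-0-, 00-1, 1110}

-011, 00-1, 1110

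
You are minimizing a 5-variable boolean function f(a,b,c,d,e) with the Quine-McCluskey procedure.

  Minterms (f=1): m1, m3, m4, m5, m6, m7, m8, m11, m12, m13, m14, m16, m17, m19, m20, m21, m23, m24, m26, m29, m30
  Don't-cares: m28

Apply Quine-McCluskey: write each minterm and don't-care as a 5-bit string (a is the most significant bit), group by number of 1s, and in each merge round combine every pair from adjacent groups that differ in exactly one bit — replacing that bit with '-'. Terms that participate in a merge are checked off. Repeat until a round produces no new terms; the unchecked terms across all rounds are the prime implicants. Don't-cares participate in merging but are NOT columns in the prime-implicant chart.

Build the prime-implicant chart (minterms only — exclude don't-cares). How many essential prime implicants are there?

Round 0: 00001✓ 00011✓ 00100✓ 00101✓ 00110✓ 00111✓ 01000✓ 01011✓ 01100✓ 01101✓ 01110✓ 10000✓ 10001✓ 10011✓ 10100✓ 10101✓ 10111✓ 11000✓ 11010✓ 11100✓ 11101✓ 11110✓
Round 1: -0001✓ -0011✓ -0100✓ -0101✓ -0111✓ -1000✓ -1100✓ -1101✓ -1110✓ 0-011 0-100✓ 0-101✓ 0-110✓ 00-01✓ 00-11✓ 000-1✓ 001-0✓ 001-1✓ 0010-✓ 0011-✓ 01-00✓ 011-0✓ 0110-✓ 1-000✓ 1-100✓ 1-101✓ 10-00✓ 10-01✓ 10-11✓ 100-1✓ 1000-✓ 101-1✓ 1010-✓ 11-00✓ 11-10✓ 110-0✓ 111-0✓ 1110-✓
Round 2: --100✓ --101✓ -0-01✓ -0-11✓ -00-1✓ -01-1✓ -010-✓ -1-00 -11-0 -110-✓ 0-1-0 0-10-✓ 00--1✓ 001-- 1--00 1-10-✓ 10--1✓ 10-0- 11--0
Round 3: --10- -0--1
PIs = {--10-, -0--1, -1-00, -11-0, 0-011, 0-1-0, 001--, 1--00, 10-0-, 11--0}
Coverage chart:
  m1: -0--1 ←essential
  m3: -0--1,0-011
  m4: --10-,0-1-0,001--
  m5: --10-,-0--1,001--
  m6: 0-1-0,001--
  m7: -0--1,001--
  m8: -1-00 ←essential
  m11: 0-011 ←essential
  m12: --10-,-1-00,-11-0,0-1-0
  m13: --10- ←essential
  m14: -11-0,0-1-0
  m16: 1--00,10-0-
  m17: -0--1,10-0-
  m19: -0--1 ←essential
  m20: --10-,1--00,10-0-
  m21: --10-,-0--1,10-0-
  m23: -0--1 ←essential
  m24: -1-00,1--00,11--0
  m26: 11--0 ←essential
  m29: --10- ←essential
  m30: -11-0,11--0
Essential: --10-, -0--1, -1-00, 0-011, 11--0

5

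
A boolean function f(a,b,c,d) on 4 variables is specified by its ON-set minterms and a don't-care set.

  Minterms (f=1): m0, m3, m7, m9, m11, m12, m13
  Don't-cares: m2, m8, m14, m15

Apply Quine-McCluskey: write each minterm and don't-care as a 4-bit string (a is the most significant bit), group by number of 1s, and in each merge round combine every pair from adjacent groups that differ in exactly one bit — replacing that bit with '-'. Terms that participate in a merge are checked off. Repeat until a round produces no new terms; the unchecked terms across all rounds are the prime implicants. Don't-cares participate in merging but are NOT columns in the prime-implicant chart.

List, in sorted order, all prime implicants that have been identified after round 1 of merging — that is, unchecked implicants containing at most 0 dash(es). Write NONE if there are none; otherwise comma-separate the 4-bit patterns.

NONE

Round 0: 0000✓ 0010✓ 0011✓ 0111✓ 1000✓ 1001✓ 1011✓ 1100✓ 1101✓ 1110✓ 1111✓
Round 1: -000 -011✓ -111✓ 0-11✓ 00-0 001- 1-00✓ 1-01✓ 1-11✓ 10-1✓ 100-✓ 11-0✓ 11-1✓ 110-✓ 111-✓
Round 2: --11 1--1 1-0- 11--
PIs = {--11, -000, 00-0, 001-, 1--1, 1-0-, 11--}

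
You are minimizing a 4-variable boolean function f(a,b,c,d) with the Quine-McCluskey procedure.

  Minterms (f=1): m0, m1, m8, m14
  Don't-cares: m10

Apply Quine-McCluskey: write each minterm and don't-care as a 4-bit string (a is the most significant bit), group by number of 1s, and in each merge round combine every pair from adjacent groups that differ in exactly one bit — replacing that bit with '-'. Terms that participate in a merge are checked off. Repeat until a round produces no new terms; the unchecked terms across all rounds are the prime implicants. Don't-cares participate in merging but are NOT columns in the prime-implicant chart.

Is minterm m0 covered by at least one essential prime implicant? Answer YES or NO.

YES

[col 0] 0000*, 0001*, 1000*, 1010*, 1110*
[col 1] -000, 000-, 1-10, 10-0
Prime implicants: -000, 000-, 1-10, 10-0
PI chart (minterm → PIs covering it):
  0 | -000,000-
  1 | 000-  (sole → essential)
  8 | -000,10-0
  14 | 1-10  (sole → essential)
Essential prime implicants: 000-, 1-10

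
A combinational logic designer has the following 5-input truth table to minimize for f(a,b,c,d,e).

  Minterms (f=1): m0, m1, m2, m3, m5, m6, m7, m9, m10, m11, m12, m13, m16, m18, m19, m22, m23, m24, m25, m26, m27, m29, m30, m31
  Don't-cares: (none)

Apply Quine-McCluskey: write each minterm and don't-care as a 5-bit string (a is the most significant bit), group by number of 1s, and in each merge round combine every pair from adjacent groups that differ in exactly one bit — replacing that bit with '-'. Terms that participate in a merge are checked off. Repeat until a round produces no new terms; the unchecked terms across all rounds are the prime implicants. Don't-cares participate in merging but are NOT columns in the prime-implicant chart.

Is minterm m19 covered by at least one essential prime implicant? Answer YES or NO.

size-2^0 implicants → 00000(✓)  00001(✓)  00010(✓)  00011(✓)  00101(✓)  00110(✓)  00111(✓)  01001(✓)  01010(✓)  01011(✓)  01100(✓)  01101(✓)  10000(✓)  10010(✓)  10011(✓)  10110(✓)  10111(✓)  11000(✓)  11001(✓)  11010(✓)  11011(✓)  11101(✓)  11110(✓)  11111(✓)
size-2^1 implicants → -0000(✓)  -0010(✓)  -0011(✓)  -0110(✓)  -0111(✓)  -1001(✓)  -1010(✓)  -1011(✓)  -1101(✓)  0-001(✓)  0-010(✓)  0-011(✓)  0-101(✓)  00-01(✓)  00-10(✓)  00-11(✓)  000-0(✓)  000-1(✓)  0000-(✓)  0001-(✓)  001-1(✓)  0011-(✓)  01-01(✓)  010-1(✓)  0101-(✓)  0110-  1-000(✓)  1-010(✓)  1-011(✓)  1-110(✓)  1-111(✓)  10-10(✓)  10-11(✓)  100-0(✓)  1001-(✓)  1011-(✓)  11-01(✓)  11-10(✓)  11-11(✓)  110-0(✓)  110-1(✓)  1100-(✓)  1101-(✓)  111-1(✓)  1111-(✓)
size-2^2 implicants → --010(✓)  --011(✓)  -0-10(✓)  -0-11(✓)  -00-0  -001-(✓)  -011-(✓)  -1-01  -10-1  -101-(✓)  0--01  0-0-1  0-01-(✓)  00--1  00-1-(✓)  000--  1--10(✓)  1--11(✓)  1-0-0  1-01-(✓)  1-11-(✓)  10-1-(✓)  11--1  11-1-(✓)  110--
size-2^3 implicants → --01-  -0-1-  1--1-
Unchecked terms (primes): --01-, -0-1-, -00-0, -1-01, -10-1, 0--01, 0-0-1, 00--1, 000--, 0110-, 1--1-, 1-0-0, 11--1, 110--
Minterm coverage:
  m0 ⊆ -00-0,000--
  m1 ⊆ 0--01,0-0-1,00--1,000--
  m2 ⊆ --01-,-0-1-,-00-0,000--
  m3 ⊆ --01-,-0-1-,0-0-1,00--1,000--
  m5 ⊆ 0--01,00--1
  m6 ⊆ -0-1- [E]
  m7 ⊆ -0-1-,00--1
  m9 ⊆ -1-01,-10-1,0--01,0-0-1
  m10 ⊆ --01- [E]
  m11 ⊆ --01-,-10-1,0-0-1
  m12 ⊆ 0110- [E]
  m13 ⊆ -1-01,0--01,0110-
  m16 ⊆ -00-0,1-0-0
  m18 ⊆ --01-,-0-1-,-00-0,1--1-,1-0-0
  m19 ⊆ --01-,-0-1-,1--1-
  m22 ⊆ -0-1-,1--1-
  m23 ⊆ -0-1-,1--1-
  m24 ⊆ 1-0-0,110--
  m25 ⊆ -1-01,-10-1,11--1,110--
  m26 ⊆ --01-,1--1-,1-0-0,110--
  m27 ⊆ --01-,-10-1,1--1-,11--1,110--
  m29 ⊆ -1-01,11--1
  m30 ⊆ 1--1- [E]
  m31 ⊆ 1--1-,11--1
E = {--01-, -0-1-, 0110-, 1--1-}

YES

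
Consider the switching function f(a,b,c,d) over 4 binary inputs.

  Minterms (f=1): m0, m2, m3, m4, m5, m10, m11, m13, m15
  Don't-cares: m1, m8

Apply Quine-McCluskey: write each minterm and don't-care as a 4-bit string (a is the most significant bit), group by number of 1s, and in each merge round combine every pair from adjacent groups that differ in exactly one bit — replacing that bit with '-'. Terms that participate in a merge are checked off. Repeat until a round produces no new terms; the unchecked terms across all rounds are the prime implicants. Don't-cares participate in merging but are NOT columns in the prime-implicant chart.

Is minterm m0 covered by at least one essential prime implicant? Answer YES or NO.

YES

size-2^0 implicants → 0000(✓)  0001(✓)  0010(✓)  0011(✓)  0100(✓)  0101(✓)  1000(✓)  1010(✓)  1011(✓)  1101(✓)  1111(✓)
size-2^1 implicants → -000(✓)  -010(✓)  -011(✓)  -101  0-00(✓)  0-01(✓)  00-0(✓)  00-1(✓)  000-(✓)  001-(✓)  010-(✓)  1-11  10-0(✓)  101-(✓)  11-1
size-2^2 implicants → -0-0  -01-  0-0-  00--
Unchecked terms (primes): -0-0, -01-, -101, 0-0-, 00--, 1-11, 11-1
Minterm coverage:
  m0 ⊆ -0-0,0-0-,00--
  m2 ⊆ -0-0,-01-,00--
  m3 ⊆ -01-,00--
  m4 ⊆ 0-0- [E]
  m5 ⊆ -101,0-0-
  m10 ⊆ -0-0,-01-
  m11 ⊆ -01-,1-11
  m13 ⊆ -101,11-1
  m15 ⊆ 1-11,11-1
E = {0-0-}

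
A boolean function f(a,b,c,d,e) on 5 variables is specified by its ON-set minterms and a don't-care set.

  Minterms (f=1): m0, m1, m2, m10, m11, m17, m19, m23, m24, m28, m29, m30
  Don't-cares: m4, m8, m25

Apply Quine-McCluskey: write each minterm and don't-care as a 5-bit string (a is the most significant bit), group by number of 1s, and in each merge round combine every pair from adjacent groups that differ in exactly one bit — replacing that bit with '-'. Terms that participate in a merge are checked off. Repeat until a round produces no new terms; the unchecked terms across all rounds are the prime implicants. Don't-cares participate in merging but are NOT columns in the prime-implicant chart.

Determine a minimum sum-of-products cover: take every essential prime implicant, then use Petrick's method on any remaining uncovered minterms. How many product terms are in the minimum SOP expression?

6

size-2^0 implicants → 00000(✓)  00001(✓)  00010(✓)  00100(✓)  01000(✓)  01010(✓)  01011(✓)  10001(✓)  10011(✓)  10111(✓)  11000(✓)  11001(✓)  11100(✓)  11101(✓)  11110(✓)
size-2^1 implicants → -0001  -1000  0-000(✓)  0-010(✓)  00-00  000-0(✓)  0000-  010-0(✓)  0101-  1-001  10-11  100-1  11-00(✓)  11-01(✓)  1100-(✓)  111-0  1110-(✓)
size-2^2 implicants → 0-0-0  11-0-
Unchecked terms (primes): -0001, -1000, 0-0-0, 00-00, 0000-, 0101-, 1-001, 10-11, 100-1, 11-0-, 111-0
Minterm coverage:
  m0 ⊆ 0-0-0,00-00,0000-
  m1 ⊆ -0001,0000-
  m2 ⊆ 0-0-0 [E]
  m10 ⊆ 0-0-0,0101-
  m11 ⊆ 0101- [E]
  m17 ⊆ -0001,1-001,100-1
  m19 ⊆ 10-11,100-1
  m23 ⊆ 10-11 [E]
  m24 ⊆ -1000,11-0-
  m28 ⊆ 11-0-,111-0
  m29 ⊆ 11-0- [E]
  m30 ⊆ 111-0 [E]
E = {0-0-0, 0101-, 10-11, 11-0-, 111-0}
Petrick residual → -0001
Cover = b'c'd'e + a'c'e' + a'bc'd + ab'de + abd' + abce'  |cover|=6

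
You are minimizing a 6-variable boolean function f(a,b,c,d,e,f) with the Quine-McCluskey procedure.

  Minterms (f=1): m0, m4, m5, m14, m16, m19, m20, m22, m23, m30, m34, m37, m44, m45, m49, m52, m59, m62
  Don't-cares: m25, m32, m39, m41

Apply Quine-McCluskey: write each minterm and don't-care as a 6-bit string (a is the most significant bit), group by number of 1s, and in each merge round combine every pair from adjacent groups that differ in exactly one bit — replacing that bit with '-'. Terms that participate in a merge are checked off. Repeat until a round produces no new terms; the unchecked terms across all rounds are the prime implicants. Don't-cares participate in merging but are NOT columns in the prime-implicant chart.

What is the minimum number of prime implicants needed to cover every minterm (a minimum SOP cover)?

11

Round 0: 000000✓ 000100✓ 000101✓ 001110✓ 010000✓ 010011✓ 010100✓ 010110✓ 010111✓ 011001 011110✓ 100000✓ 100010✓ 100101✓ 100111✓ 101001✓ 101100✓ 101101✓ 110001 110100✓ 111011 111110✓
Round 1: -00000 -00101 -10100 -11110 0-0000✓ 0-0100✓ 0-1110 000-00✓ 00010- 01-110 010-00✓ 010-11 0101-0 01011- 10-101 1000-0 1001-1 101-01 10110-
Round 2: 0-0-00
PIs = {-00000, -00101, -10100, -11110, 0-0-00, 0-1110, 00010-, 01-110, 010-11, 0101-0, 01011-, 011001, 10-101, 1000-0, 1001-1, 101-01, 10110-, 110001, 111011}
Coverage chart:
  m0: -00000,0-0-00
  m4: 0-0-00,00010-
  m5: -00101,00010-
  m14: 0-1110 ←essential
  m16: 0-0-00 ←essential
  m19: 010-11 ←essential
  m20: -10100,0-0-00,0101-0
  m22: 01-110,0101-0,01011-
  m23: 010-11,01011-
  m30: -11110,0-1110,01-110
  m34: 1000-0 ←essential
  m37: -00101,10-101,1001-1
  m44: 10110- ←essential
  m45: 10-101,101-01,10110-
  m49: 110001 ←essential
  m52: -10100 ←essential
  m59: 111011 ←essential
  m62: -11110 ←essential
Essential: -10100, -11110, 0-0-00, 0-1110, 010-11, 1000-0, 10110-, 110001, 111011
Petrick residual → -00101, 01-110
Min cover (11 terms): b'c'de'f + bc'de'f' + bcdef' + a'c'e'f' + a'cdef' + a'bdef' + a'bc'ef + ab'c'd'f' + ab'cde' + abc'd'e'f + abcd'ef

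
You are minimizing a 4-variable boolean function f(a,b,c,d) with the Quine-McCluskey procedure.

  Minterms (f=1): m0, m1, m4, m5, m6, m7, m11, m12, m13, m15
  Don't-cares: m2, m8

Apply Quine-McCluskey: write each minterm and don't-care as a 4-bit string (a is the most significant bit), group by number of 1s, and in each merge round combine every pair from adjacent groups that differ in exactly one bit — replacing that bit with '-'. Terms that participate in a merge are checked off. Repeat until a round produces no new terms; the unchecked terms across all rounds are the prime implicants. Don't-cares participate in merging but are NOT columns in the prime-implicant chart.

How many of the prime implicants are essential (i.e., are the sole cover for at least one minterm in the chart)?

2

Round 0: 0000✓ 0001✓ 0010✓ 0100✓ 0101✓ 0110✓ 0111✓ 1000✓ 1011✓ 1100✓ 1101✓ 1111✓
Round 1: -000✓ -100✓ -101✓ -111✓ 0-00✓ 0-01✓ 0-10✓ 00-0✓ 000-✓ 01-0✓ 01-1✓ 010-✓ 011-✓ 1-00✓ 1-11 11-1✓ 110-✓
Round 2: --00 -1-1 -10- 0--0 0-0- 01--
PIs = {--00, -1-1, -10-, 0--0, 0-0-, 01--, 1-11}
Coverage chart:
  m0: --00,0--0,0-0-
  m1: 0-0- ←essential
  m4: --00,-10-,0--0,0-0-,01--
  m5: -1-1,-10-,0-0-,01--
  m6: 0--0,01--
  m7: -1-1,01--
  m11: 1-11 ←essential
  m12: --00,-10-
  m13: -1-1,-10-
  m15: -1-1,1-11
Essential: 0-0-, 1-11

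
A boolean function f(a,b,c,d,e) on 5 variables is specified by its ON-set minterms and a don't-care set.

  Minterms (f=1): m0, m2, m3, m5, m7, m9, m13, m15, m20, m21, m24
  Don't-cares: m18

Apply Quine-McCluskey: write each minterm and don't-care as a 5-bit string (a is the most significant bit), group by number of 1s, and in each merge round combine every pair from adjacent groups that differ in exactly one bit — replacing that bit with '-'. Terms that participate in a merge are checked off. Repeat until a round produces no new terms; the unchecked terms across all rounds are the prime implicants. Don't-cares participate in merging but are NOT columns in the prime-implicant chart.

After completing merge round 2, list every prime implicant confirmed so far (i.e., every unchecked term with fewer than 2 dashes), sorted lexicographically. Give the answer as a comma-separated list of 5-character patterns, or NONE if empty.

-0010, -0101, 00-11, 000-0, 0001-, 01-01, 1010-, 11000

[col 0] 00000*, 00010*, 00011*, 00101*, 00111*, 01001*, 01101*, 01111*, 10010*, 10100*, 10101*, 11000
[col 1] -0010, -0101, 0-101*, 0-111*, 00-11, 000-0, 0001-, 001-1*, 01-01, 011-1*, 1010-
[col 2] 0-1-1
Prime implicants: -0010, -0101, 0-1-1, 00-11, 000-0, 0001-, 01-01, 1010-, 11000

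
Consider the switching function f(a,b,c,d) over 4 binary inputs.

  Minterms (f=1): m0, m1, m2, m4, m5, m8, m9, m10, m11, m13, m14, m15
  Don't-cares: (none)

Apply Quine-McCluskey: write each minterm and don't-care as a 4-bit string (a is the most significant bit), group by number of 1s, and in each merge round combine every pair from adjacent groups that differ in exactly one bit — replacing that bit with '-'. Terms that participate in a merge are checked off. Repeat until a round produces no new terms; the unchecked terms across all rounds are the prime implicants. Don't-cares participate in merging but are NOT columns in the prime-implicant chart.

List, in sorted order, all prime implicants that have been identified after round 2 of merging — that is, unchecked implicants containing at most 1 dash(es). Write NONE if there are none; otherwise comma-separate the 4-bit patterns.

size-2^0 implicants → 0000(✓)  0001(✓)  0010(✓)  0100(✓)  0101(✓)  1000(✓)  1001(✓)  1010(✓)  1011(✓)  1101(✓)  1110(✓)  1111(✓)
size-2^1 implicants → -000(✓)  -001(✓)  -010(✓)  -101(✓)  0-00(✓)  0-01(✓)  00-0(✓)  000-(✓)  010-(✓)  1-01(✓)  1-10(✓)  1-11(✓)  10-0(✓)  10-1(✓)  100-(✓)  101-(✓)  11-1(✓)  111-(✓)
size-2^2 implicants → --01  -0-0  -00-  0-0-  1--1  1-1-  10--
Unchecked terms (primes): --01, -0-0, -00-, 0-0-, 1--1, 1-1-, 10--

NONE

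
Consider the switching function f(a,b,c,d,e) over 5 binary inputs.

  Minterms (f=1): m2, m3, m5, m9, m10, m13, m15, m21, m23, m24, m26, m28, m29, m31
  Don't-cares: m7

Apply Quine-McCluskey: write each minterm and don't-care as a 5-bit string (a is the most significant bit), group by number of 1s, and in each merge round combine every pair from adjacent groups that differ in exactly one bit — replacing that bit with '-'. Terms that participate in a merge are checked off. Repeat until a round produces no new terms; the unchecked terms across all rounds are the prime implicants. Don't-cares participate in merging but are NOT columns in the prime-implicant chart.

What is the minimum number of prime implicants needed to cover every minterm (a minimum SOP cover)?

[col 0] 00010*, 00011*, 00101*, 00111*, 01001*, 01010*, 01101*, 01111*, 10101*, 10111*, 11000*, 11010*, 11100*, 11101*, 11111*
[col 1] -0101*, -0111*, -1010, -1101*, -1111*, 0-010, 0-101*, 0-111*, 00-11, 0001-, 001-1*, 01-01, 011-1*, 1-101*, 1-111*, 101-1*, 11-00, 110-0, 111-1*, 1110-
[col 2] --101*, --111*, -01-1*, -11-1*, 0-1-1*, 1-1-1*
[col 3] --1-1
Prime implicants: --1-1, -1010, 0-010, 00-11, 0001-, 01-01, 11-00, 110-0, 1110-
PI chart (minterm → PIs covering it):
  2 | 0-010,0001-
  3 | 00-11,0001-
  5 | --1-1  (sole → essential)
  9 | 01-01  (sole → essential)
  10 | -1010,0-010
  13 | --1-1,01-01
  15 | --1-1  (sole → essential)
  21 | --1-1  (sole → essential)
  23 | --1-1  (sole → essential)
  24 | 11-00,110-0
  26 | -1010,110-0
  28 | 11-00,1110-
  29 | --1-1,1110-
  31 | --1-1  (sole → essential)
Essential prime implicants: --1-1, 01-01
Petrick residual → -1010, 0001-, 11-00
Minimum SOP uses 5 PIs: ce + bc'de' + a'b'c'd + a'bd'e + abd'e'

5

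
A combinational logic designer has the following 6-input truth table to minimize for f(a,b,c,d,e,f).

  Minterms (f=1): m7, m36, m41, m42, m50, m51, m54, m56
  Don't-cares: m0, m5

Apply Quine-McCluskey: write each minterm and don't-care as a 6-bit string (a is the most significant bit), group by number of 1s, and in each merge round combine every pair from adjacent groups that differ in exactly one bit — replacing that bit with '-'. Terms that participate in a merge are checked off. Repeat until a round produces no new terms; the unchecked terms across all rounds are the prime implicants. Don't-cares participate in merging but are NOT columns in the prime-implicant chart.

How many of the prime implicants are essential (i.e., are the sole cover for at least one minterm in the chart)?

Round 0: 000000 000101✓ 000111✓ 100100 101001 101010 110010✓ 110011✓ 110110✓ 111000
Round 1: 0001-1 110-10 11001-
PIs = {000000, 0001-1, 100100, 101001, 101010, 110-10, 11001-, 111000}
Coverage chart:
  m7: 0001-1 ←essential
  m36: 100100 ←essential
  m41: 101001 ←essential
  m42: 101010 ←essential
  m50: 110-10,11001-
  m51: 11001- ←essential
  m54: 110-10 ←essential
  m56: 111000 ←essential
Essential: 0001-1, 100100, 101001, 101010, 110-10, 11001-, 111000

7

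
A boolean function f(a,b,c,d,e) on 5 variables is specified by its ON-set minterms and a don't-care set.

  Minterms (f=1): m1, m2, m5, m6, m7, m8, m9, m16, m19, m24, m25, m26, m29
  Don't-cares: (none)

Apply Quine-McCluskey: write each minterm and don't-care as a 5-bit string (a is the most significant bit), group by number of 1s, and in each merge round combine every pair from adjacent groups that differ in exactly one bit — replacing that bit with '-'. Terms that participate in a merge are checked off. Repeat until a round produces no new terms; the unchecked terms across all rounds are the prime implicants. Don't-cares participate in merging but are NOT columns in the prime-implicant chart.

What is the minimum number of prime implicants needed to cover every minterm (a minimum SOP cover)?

8

Round 0: 00001✓ 00010✓ 00101✓ 00110✓ 00111✓ 01000✓ 01001✓ 10000✓ 10011 11000✓ 11001✓ 11010✓ 11101✓
Round 1: -1000✓ -1001✓ 0-001 00-01 00-10 001-1 0011- 0100-✓ 1-000 11-01 110-0 1100-✓
Round 2: -100-
PIs = {-100-, 0-001, 00-01, 00-10, 001-1, 0011-, 1-000, 10011, 11-01, 110-0}
Coverage chart:
  m1: 0-001,00-01
  m2: 00-10 ←essential
  m5: 00-01,001-1
  m6: 00-10,0011-
  m7: 001-1,0011-
  m8: -100- ←essential
  m9: -100-,0-001
  m16: 1-000 ←essential
  m19: 10011 ←essential
  m24: -100-,1-000,110-0
  m25: -100-,11-01
  m26: 110-0 ←essential
  m29: 11-01 ←essential
Essential: -100-, 00-10, 1-000, 10011, 11-01, 110-0
Petrick residual → 0-001, 001-1
Min cover (8 terms): bc'd' + a'c'd'e + a'b'de' + a'b'ce + ac'd'e' + ab'c'de + abd'e + abc'e'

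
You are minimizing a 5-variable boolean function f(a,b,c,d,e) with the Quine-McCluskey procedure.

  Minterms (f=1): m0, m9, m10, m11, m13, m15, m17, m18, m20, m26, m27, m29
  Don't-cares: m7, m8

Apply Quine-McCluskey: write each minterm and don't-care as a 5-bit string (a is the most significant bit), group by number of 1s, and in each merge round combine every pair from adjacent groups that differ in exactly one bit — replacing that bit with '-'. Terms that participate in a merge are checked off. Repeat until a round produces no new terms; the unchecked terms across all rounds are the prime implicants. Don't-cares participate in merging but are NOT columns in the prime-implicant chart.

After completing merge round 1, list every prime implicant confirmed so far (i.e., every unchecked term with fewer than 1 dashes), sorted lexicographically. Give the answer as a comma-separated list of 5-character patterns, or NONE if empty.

Round 0: 00000✓ 00111✓ 01000✓ 01001✓ 01010✓ 01011✓ 01101✓ 01111✓ 10001 10010✓ 10100 11010✓ 11011✓ 11101✓
Round 1: -1010✓ -1011✓ -1101 0-000 0-111 01-01✓ 01-11✓ 010-0✓ 010-1✓ 0100-✓ 0101-✓ 011-1✓ 1-010 1101-✓
Round 2: -101- 01--1 010--
PIs = {-101-, -1101, 0-000, 0-111, 01--1, 010--, 1-010, 10001, 10100}

10001, 10100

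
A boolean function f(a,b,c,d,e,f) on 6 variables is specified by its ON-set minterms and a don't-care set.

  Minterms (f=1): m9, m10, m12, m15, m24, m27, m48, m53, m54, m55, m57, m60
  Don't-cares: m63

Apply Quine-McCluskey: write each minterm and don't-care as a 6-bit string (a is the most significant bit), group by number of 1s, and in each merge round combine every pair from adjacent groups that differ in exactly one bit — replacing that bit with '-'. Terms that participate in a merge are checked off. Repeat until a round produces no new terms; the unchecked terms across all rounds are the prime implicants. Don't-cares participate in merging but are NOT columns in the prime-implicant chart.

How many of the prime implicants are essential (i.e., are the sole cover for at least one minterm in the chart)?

11

[col 0] 001001, 001010, 001100, 001111, 011000, 011011, 110000, 110101*, 110110*, 110111*, 111001, 111100, 111111*
[col 1] 11-111, 1101-1, 11011-
Prime implicants: 001001, 001010, 001100, 001111, 011000, 011011, 11-111, 110000, 1101-1, 11011-, 111001, 111100
PI chart (minterm → PIs covering it):
  9 | 001001  (sole → essential)
  10 | 001010  (sole → essential)
  12 | 001100  (sole → essential)
  15 | 001111  (sole → essential)
  24 | 011000  (sole → essential)
  27 | 011011  (sole → essential)
  48 | 110000  (sole → essential)
  53 | 1101-1  (sole → essential)
  54 | 11011-  (sole → essential)
  55 | 11-111,1101-1,11011-
  57 | 111001  (sole → essential)
  60 | 111100  (sole → essential)
Essential prime implicants: 001001, 001010, 001100, 001111, 011000, 011011, 110000, 1101-1, 11011-, 111001, 111100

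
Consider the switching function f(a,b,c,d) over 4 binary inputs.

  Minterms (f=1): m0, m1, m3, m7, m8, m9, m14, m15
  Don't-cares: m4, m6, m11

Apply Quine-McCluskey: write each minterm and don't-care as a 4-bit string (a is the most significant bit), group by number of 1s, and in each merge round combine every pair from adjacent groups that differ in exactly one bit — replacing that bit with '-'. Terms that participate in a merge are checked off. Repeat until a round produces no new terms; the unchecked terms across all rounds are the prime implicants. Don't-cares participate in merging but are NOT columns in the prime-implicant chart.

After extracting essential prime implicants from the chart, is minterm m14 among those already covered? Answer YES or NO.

Round 0: 0000✓ 0001✓ 0011✓ 0100✓ 0110✓ 0111✓ 1000✓ 1001✓ 1011✓ 1110✓ 1111✓
Round 1: -000✓ -001✓ -011✓ -110✓ -111✓ 0-00 0-11✓ 00-1✓ 000-✓ 01-0 011-✓ 1-11✓ 10-1✓ 100-✓ 111-✓
Round 2: --11 -0-1 -00- -11-
PIs = {--11, -0-1, -00-, -11-, 0-00, 01-0}
Coverage chart:
  m0: -00-,0-00
  m1: -0-1,-00-
  m3: --11,-0-1
  m7: --11,-11-
  m8: -00- ←essential
  m9: -0-1,-00-
  m14: -11- ←essential
  m15: --11,-11-
Essential: -00-, -11-

YES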